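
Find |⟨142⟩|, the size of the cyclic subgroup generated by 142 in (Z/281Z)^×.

40

Since 142 ∈ (Z/281Z)^×, its order divides φ(281) = 281 − 1 = 280 = 2^3 · 5 · 7.
Divisors of 280: 1, 2, 4, 5, 7, 8, 10, 14, 20, 28, 35, 40, 56, 70, 140, 280.
Compute 142^d (mod 281) for the divisors d until we hit 1:
142^1 ≡ 142
142^2 ≡ 213
142^4 ≡ 128
142^5 ≡ 192
142^7 ≡ 151
142^8 ≡ 86
142^10 ≡ 53
142^14 ≡ 40
142^20 ≡ 280
142^28 ≡ 195
142^35 ≡ 221
142^40 ≡ 1
So ord_281(142) = 40.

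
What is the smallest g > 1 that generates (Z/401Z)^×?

3

φ(401) = 401 − 1 = 400 = 2^4 · 5^2.
g is a primitive root iff g^(400/q) ≢ 1 (mod 401) for each prime q ∈ {2, 5}.
g = 2: 2^200 ≡ 1 — hits 1, so not a primitive root.
g = 3: 3^200 ≡ 400; 3^80 ≡ 72 — none is 1, so 3 is a primitive root.
The smallest primitive root modulo 401 is 3.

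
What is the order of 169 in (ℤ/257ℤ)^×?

64

The order of 169 must divide φ(257) = 257 − 1 = 256 = 2^8.
Divisors of 256: 1, 2, 4, 8, 16, 32, 64, 128, 256.
Compute 169^d (mod 257) for the divisors d until we hit 1:
169^1 ≡ 169
169^2 ≡ 34
169^4 ≡ 128
169^8 ≡ 193
169^16 ≡ 241
169^32 ≡ 256
169^64 ≡ 1
So ord_257(169) = 64.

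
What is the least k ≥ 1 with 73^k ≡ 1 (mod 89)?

The order of 73 must divide φ(89) = 89 − 1 = 88 = 2^3 · 11.
Divisors of 88: 1, 2, 4, 8, 11, 22, 44, 88.
Test each divisor d:
73^1 ≡ 73
73^2 ≡ 78
73^4 ≡ 32
73^8 ≡ 45
73^11 ≡ 88
73^22 ≡ 1
So ord_89(73) = 22.

22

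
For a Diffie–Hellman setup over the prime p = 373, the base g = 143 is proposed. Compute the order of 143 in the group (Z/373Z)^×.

372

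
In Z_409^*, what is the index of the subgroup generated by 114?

3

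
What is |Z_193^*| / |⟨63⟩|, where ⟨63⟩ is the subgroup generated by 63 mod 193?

16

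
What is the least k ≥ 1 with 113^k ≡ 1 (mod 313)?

13

Since 113 ∈ (Z/313Z)^×, its order divides φ(313) = 313 − 1 = 312 = 2^3 · 3 · 13.
Divisors of 312: 1, 2, 3, 4, 6, 8, 12, 13, 24, 26, 39, 52, 78, 104, 156, 312.
Test each divisor d:
113^1 ≡ 113
113^2 ≡ 249
113^3 ≡ 280
113^4 ≡ 27
113^6 ≡ 150
113^8 ≡ 103
113^12 ≡ 277
113^13 ≡ 1
Hence ord(113) = 13.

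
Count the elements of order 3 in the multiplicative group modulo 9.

φ(9) = φ(3^2) = 3·(3−1) = 6 = 2 · 3.
In a cyclic group of order 6, there are φ(d) elements of order d for each divisor d of 6, and zero for non-divisors.
3 | 6, and φ(3) = 3 − 1 = 2.

2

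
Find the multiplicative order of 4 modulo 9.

3

By Lagrange's theorem, ord_9(4) divides φ(9) = φ(3^2) = 3·(3−1) = 6 = 2 · 3.
Divisors of 6: 1, 2, 3, 6.
Evaluate successive powers at the divisors of 6:
4^1 ≡ 4
4^2 ≡ 7
4^3 ≡ 1
Therefore the multiplicative order of 4 modulo 9 is 3.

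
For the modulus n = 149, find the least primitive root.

2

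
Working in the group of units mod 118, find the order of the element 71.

29

The order of 71 must divide φ(118) = φ(2)·φ(59) = 1·58 = 58 = 2 · 29.
Divisors of 58: 1, 2, 29, 58.
Test each divisor d:
71^1 ≡ 71 (mod 118)
71^2 ≡ 85 (mod 118)
71^29 ≡ 1 (mod 118) ✓
So ord_118(71) = 29.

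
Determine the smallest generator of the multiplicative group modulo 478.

7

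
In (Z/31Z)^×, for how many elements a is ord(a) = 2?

φ(31) = 31 − 1 = 30 = 2 · 3 · 5.
Since (Z/31Z)^× is cyclic of order 30, the number of elements of order d is φ(d) when d | 30 and 0 otherwise.
2 | 30, and φ(2) = 2 − 1 = 1.

1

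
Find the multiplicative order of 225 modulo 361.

171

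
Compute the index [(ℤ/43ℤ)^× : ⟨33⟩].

1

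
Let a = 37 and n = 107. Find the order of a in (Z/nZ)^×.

By Lagrange's theorem, ord_107(37) divides φ(107) = 107 − 1 = 106 = 2 · 53.
Divisors of 106: 1, 2, 53, 106.
Evaluate successive powers at the divisors of 106:
37^1 ≡ 37 (mod 107)
37^2 ≡ 85 (mod 107)
37^53 ≡ 1 (mod 107) ✓
Hence ord(37) = 53.

53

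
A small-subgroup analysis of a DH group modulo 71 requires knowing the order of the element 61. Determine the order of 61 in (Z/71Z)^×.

70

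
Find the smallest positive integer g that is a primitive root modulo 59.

2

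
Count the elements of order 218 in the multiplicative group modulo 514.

φ(514) = φ(2)·φ(257) = 1·256 = 256 = 2^8.
(Z/514Z)^× is cyclic (|G| = 256); a cyclic group of order m has exactly φ(d) elements of each order d | m, and none otherwise.
218 does not divide 256, so no element of (Z/514Z)^× has order 218.

0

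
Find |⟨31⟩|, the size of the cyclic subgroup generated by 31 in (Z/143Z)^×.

20

ord(31) | φ(143) = φ(11·13) = (11−1)·(13−1) = 10·12 = 120 = 2^3 · 3 · 5.
Divisors of 120: 1, 2, 3, 4, 5, 6, 8, 10, 12, 15, 20, 24, 30, 40, 60, 120.
Evaluate successive powers at the divisors of 120:
31^1 ≡ 31 (mod 143)
31^2 ≡ 103 (mod 143)
31^3 ≡ 47 (mod 143)
31^4 ≡ 27 (mod 143)
31^5 ≡ 122 (mod 143)
31^6 ≡ 64 (mod 143)
31^8 ≡ 14 (mod 143)
31^10 ≡ 12 (mod 143)
31^12 ≡ 92 (mod 143)
31^15 ≡ 34 (mod 143)
31^20 ≡ 1 (mod 143) ✓
So ord_143(31) = 20.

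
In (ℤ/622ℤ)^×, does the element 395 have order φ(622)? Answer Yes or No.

No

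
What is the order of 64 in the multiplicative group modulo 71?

35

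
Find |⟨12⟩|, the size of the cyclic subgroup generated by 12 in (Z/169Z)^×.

By Lagrange's theorem, ord_169(12) divides φ(169) = φ(13^2) = 13·(13−1) = 156 = 2^2 · 3 · 13.
Divisors of 156: 1, 2, 3, 4, 6, 12, 13, 26, 39, 52, 78, 156.
Test each divisor d:
12^1 ≡ 12
12^2 ≡ 144
12^3 ≡ 38
12^4 ≡ 118
12^6 ≡ 92
12^12 ≡ 14
12^13 ≡ 168
12^26 ≡ 1
Therefore the multiplicative order of 12 modulo 169 is 26.

26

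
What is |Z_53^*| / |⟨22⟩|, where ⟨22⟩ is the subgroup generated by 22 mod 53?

1

ord(22) | φ(53) = 53 − 1 = 52 = 2^2 · 13.
Divisors of 52: 1, 2, 4, 13, 26, 52.
Test each divisor d:
22^1 ≡ 22
22^2 ≡ 7
22^4 ≡ 49
22^13 ≡ 23
22^26 ≡ 52
22^52 ≡ 1
Thus |⟨22⟩| = ord(22) = 52.
[(Z/53Z)^× : ⟨22⟩] = 52/52 = 1.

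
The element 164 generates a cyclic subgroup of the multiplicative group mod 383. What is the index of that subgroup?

1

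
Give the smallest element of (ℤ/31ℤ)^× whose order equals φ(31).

3

φ(31) = 31 − 1 = 30 = 2 · 3 · 5.
g is a primitive root iff g^(30/q) ≢ 1 (mod 31) for each prime q ∈ {2, 3, 5}.
g = 2: 2^15 ≡ 1 — hits 1, so not a primitive root.
g = 3: 3^15 ≡ 30; 3^10 ≡ 25; 3^6 ≡ 16 — none is 1, so 3 is a primitive root.
Hence the least primitive root of 31 is 3.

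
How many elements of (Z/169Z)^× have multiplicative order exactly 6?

2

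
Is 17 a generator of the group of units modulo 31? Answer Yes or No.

φ(31) = 31 − 1 = 30 = 2 · 3 · 5.
17 is a primitive root mod 31 iff 17^(φ(31)/q) ≢ 1 for every prime q | φ(31), i.e. q ∈ {2, 3, 5}.
17^15 ≡ 30 (mod 31)  [q = 2: ≢ 1 ✓]
17^10 ≡ 25 (mod 31)  [q = 3: ≢ 1 ✓]
17^6 ≡ 8 (mod 31)  [q = 5: ≢ 1 ✓]
None equal 1, so ord_31(17) = 30: 17 is a primitive root.

Yes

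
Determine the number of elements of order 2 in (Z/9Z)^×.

1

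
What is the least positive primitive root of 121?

φ(121) = φ(11^2) = 11·(11−1) = 110 = 2 · 5 · 11.
g is a primitive root iff g^(110/q) ≢ 1 (mod 121) for each prime q ∈ {2, 5, 11}.
g = 2: 2^55 ≡ 120; 2^22 ≡ 81; 2^10 ≡ 56 — none is 1, so 2 is a primitive root.
Hence the least primitive root of 121 is 2.

2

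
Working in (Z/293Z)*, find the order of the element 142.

292

ord(142) | φ(293) = 293 − 1 = 292 = 2^2 · 73.
Divisors of 292: 1, 2, 4, 73, 146, 292.
Evaluate successive powers at the divisors of 292:
142^1 ≡ 142 (mod 293)
142^2 ≡ 240 (mod 293)
142^4 ≡ 172 (mod 293)
142^73 ≡ 155 (mod 293)
142^146 ≡ 292 (mod 293)
142^292 ≡ 1 (mod 293) ✓
Therefore the multiplicative order of 142 modulo 293 is 292.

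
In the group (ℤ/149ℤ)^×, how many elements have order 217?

0

φ(149) = 149 − 1 = 148 = 2^2 · 37.
Since (Z/149Z)^× is cyclic of order 148, the number of elements of order d is φ(d) when d | 148 and 0 otherwise.
217 does not divide 148, so no element of (Z/149Z)^× has order 217.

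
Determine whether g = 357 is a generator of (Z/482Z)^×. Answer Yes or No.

No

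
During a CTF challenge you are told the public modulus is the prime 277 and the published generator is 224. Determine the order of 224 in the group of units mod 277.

276

ord(224) | φ(277) = 277 − 1 = 276 = 2^2 · 3 · 23.
Divisors of 276: 1, 2, 3, 4, 6, 12, 23, 46, 69, 92, 138, 276.
Check 224^d mod 277 for each divisor in increasing order:
224^1 ≡ 224
224^2 ≡ 39
224^3 ≡ 149
224^4 ≡ 136
224^6 ≡ 41
224^12 ≡ 19
224^23 ≡ 35
224^46 ≡ 117
224^69 ≡ 217
224^92 ≡ 116
224^138 ≡ 276
224^276 ≡ 1
Hence ord(224) = 276.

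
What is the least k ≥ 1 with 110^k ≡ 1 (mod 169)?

156

The order of 110 must divide φ(169) = φ(13^2) = 13·(13−1) = 156 = 2^2 · 3 · 13.
Divisors of 156: 1, 2, 3, 4, 6, 12, 13, 26, 39, 52, 78, 156.
Test each divisor d:
110^1 ≡ 110 (mod 169)
110^2 ≡ 101 (mod 169)
110^3 ≡ 125 (mod 169)
110^4 ≡ 61 (mod 169)
110^6 ≡ 77 (mod 169)
110^12 ≡ 14 (mod 169)
110^13 ≡ 19 (mod 169)
110^26 ≡ 23 (mod 169)
110^39 ≡ 99 (mod 169)
110^52 ≡ 22 (mod 169)
110^78 ≡ 168 (mod 169)
110^156 ≡ 1 (mod 169) ✓
So ord_169(110) = 156.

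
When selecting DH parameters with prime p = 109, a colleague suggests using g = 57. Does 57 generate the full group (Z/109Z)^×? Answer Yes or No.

φ(109) = 109 − 1 = 108 = 2^2 · 3^3.
An element g generates (Z/109Z)^× iff g^(108/q) ≢ 1 (mod 109) for each prime q ∈ {2, 3}.
57^54 ≡ 108 (mod 109)  [q = 2: ≢ 1 ✓]
57^36 ≡ 63 (mod 109)  [q = 3: ≢ 1 ✓]
Every test exponent gives a nontrivial residue, hence 57 generates the full group.

Yes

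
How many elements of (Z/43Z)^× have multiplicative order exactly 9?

0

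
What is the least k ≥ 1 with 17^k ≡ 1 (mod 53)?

26

The order of 17 must divide φ(53) = 53 − 1 = 52 = 2^2 · 13.
Divisors of 52: 1, 2, 4, 13, 26, 52.
Check 17^d mod 53 for each divisor in increasing order:
17^1 ≡ 17
17^2 ≡ 24
17^4 ≡ 46
17^13 ≡ 52
17^26 ≡ 1
So ord_53(17) = 26.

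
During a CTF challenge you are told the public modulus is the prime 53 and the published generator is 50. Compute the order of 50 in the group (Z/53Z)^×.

The order of 50 must divide φ(53) = 53 − 1 = 52 = 2^2 · 13.
Divisors of 52: 1, 2, 4, 13, 26, 52.
Test each divisor d:
50^1 ≡ 50
50^2 ≡ 9
50^4 ≡ 28
50^13 ≡ 23
50^26 ≡ 52
50^52 ≡ 1
The smallest such exponent is 52, so the order of 50 is 52.

52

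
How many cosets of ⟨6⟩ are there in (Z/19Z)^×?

2

By Lagrange's theorem, ord_19(6) divides φ(19) = 19 − 1 = 18 = 2 · 3^2.
Divisors of 18: 1, 2, 3, 6, 9, 18.
Test each divisor d:
6^1 ≡ 6 (mod 19)
6^2 ≡ 17 (mod 19)
6^3 ≡ 7 (mod 19)
6^6 ≡ 11 (mod 19)
6^9 ≡ 1 (mod 19) ✓
So ord_19(6) = 9, hence |⟨6⟩| = 9.
The index is φ(19) / ord(6) = 18 / 9 = 2.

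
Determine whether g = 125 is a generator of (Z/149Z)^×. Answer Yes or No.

φ(149) = 149 − 1 = 148 = 2^2 · 37.
An element g generates (Z/149Z)^× iff g^(148/q) ≢ 1 (mod 149) for each prime q ∈ {2, 37}.
125^74 ≡ 1 (mod 149)  [q = 2: ≡ 1 ✗]
125^4 ≡ 102 (mod 149)  [q = 37: ≢ 1 ✓]
The check at q = 2 fails, so 125 generates a proper subgroup.

No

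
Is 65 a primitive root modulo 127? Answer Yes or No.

φ(127) = 127 − 1 = 126 = 2 · 3^2 · 7.
Test 65^(126/q) mod 127 for each prime factor q of 126:
65^63 ≡ 126 (mod 127)  [q = 2: ≢ 1 ✓]
65^42 ≡ 107 (mod 127)  [q = 3: ≢ 1 ✓]
65^18 ≡ 32 (mod 127)  [q = 7: ≢ 1 ✓]
Every test exponent gives a nontrivial residue, hence 65 generates the full group.

Yes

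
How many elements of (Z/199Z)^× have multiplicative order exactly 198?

φ(199) = 199 − 1 = 198 = 2 · 3^2 · 11.
(Z/199Z)^× is cyclic (|G| = 198); a cyclic group of order m has exactly φ(d) elements of each order d | m, and none otherwise.
198 = 2 · 3^2 · 11 divides 198, and φ(198) = 60.

60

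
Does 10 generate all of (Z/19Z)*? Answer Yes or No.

Yes

φ(19) = 19 − 1 = 18 = 2 · 3^2.
10 is a primitive root mod 19 iff 10^(φ(19)/q) ≢ 1 for every prime q | φ(19), i.e. q ∈ {2, 3}.
10^9 ≡ 18 (mod 19)  [q = 2: ≢ 1 ✓]
10^6 ≡ 11 (mod 19)  [q = 3: ≢ 1 ✓]
Every test exponent gives a nontrivial residue, hence 10 generates the full group.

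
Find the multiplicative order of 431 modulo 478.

119

ord(431) | φ(478) = φ(2)·φ(239) = 1·238 = 238 = 2 · 7 · 17.
Divisors of 238: 1, 2, 7, 14, 17, 34, 119, 238.
Test each divisor d:
431^1 ≡ 431 (mod 478)
431^2 ≡ 297 (mod 478)
431^7 ≡ 405 (mod 478)
431^14 ≡ 71 (mod 478)
431^17 ≡ 283 (mod 478)
431^34 ≡ 263 (mod 478)
431^119 ≡ 1 (mod 478) ✓
The smallest such exponent is 119, so the order of 431 is 119.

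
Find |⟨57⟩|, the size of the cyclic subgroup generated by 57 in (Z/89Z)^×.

ord(57) | φ(89) = 89 − 1 = 88 = 2^3 · 11.
Divisors of 88: 1, 2, 4, 8, 11, 22, 44, 88.
Test each divisor d:
57^1 ≡ 57 (mod 89)
57^2 ≡ 45 (mod 89)
57^4 ≡ 67 (mod 89)
57^8 ≡ 39 (mod 89)
57^11 ≡ 88 (mod 89)
57^22 ≡ 1 (mod 89) ✓
So ord_89(57) = 22.

22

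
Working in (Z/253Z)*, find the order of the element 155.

22

By Lagrange's theorem, ord_253(155) divides φ(253) = φ(11·23) = (11−1)·(23−1) = 10·22 = 220 = 2^2 · 5 · 11.
Divisors of 220: 1, 2, 4, 5, 10, 11, 20, 22, 44, 55, 110, 220.
Compute 155^d (mod 253) for the divisors d until we hit 1:
155^1 ≡ 155
155^2 ≡ 243
155^4 ≡ 100
155^5 ≡ 67
155^10 ≡ 188
155^11 ≡ 45
155^20 ≡ 177
155^22 ≡ 1
Hence ord(155) = 22.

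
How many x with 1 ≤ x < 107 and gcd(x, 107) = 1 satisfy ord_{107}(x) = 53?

52

φ(107) = 107 − 1 = 106 = 2 · 53.
Since (Z/107Z)^× is cyclic of order 106, the number of elements of order d is φ(d) when d | 106 and 0 otherwise.
53 | 106, and φ(53) = 53 − 1 = 52.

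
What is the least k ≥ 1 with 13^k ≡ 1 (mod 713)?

By Lagrange's theorem, ord_713(13) divides φ(713) = φ(23·31) = (23−1)·(31−1) = 22·30 = 660 = 2^2 · 3 · 5 · 11.
Divisors of 660: 1, 2, 3, 4, 5, 6, 10, 11, 12, 15, 20, 22, 30, 33, 44, 55, 60, 66, 110, 132, 165, 220, 330, 660.
Evaluate successive powers at the divisors of 660:
13^1 ≡ 13
13^2 ≡ 169
13^3 ≡ 58
13^4 ≡ 41
13^5 ≡ 533
13^6 ≡ 512
13^10 ≡ 315
13^11 ≡ 530
13^12 ≡ 473
13^15 ≡ 340
13^20 ≡ 118
13^22 ≡ 691
13^30 ≡ 94
13^33 ≡ 461
13^44 ≡ 484
13^55 ≡ 553
13^60 ≡ 280
13^66 ≡ 47
13^110 ≡ 645
13^132 ≡ 70
13^165 ≡ 185
13^220 ≡ 346
13^330 ≡ 1
Therefore the multiplicative order of 13 modulo 713 is 330.

330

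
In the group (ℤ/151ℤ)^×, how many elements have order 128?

0

φ(151) = 151 − 1 = 150 = 2 · 3 · 5^2.
(Z/151Z)^× is cyclic (|G| = 150); a cyclic group of order m has exactly φ(d) elements of each order d | m, and none otherwise.
128 does not divide 150, so no element of (Z/151Z)^× has order 128.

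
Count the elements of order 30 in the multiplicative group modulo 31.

φ(31) = 31 − 1 = 30 = 2 · 3 · 5.
Since (Z/31Z)^× is cyclic of order 30, the number of elements of order d is φ(d) when d | 30 and 0 otherwise.
30 = 2 · 3 · 5 divides 30, and φ(30) = 8.

8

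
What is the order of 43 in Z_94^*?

46

ord(43) | φ(94) = φ(2)·φ(47) = 1·46 = 46 = 2 · 23.
Divisors of 46: 1, 2, 23, 46.
Test each divisor d:
43^1 ≡ 43 (mod 94)
43^2 ≡ 63 (mod 94)
43^23 ≡ 93 (mod 94)
43^46 ≡ 1 (mod 94) ✓
The smallest such exponent is 46, so the order of 43 is 46.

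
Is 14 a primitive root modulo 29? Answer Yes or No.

Yes

φ(29) = 29 − 1 = 28 = 2^2 · 7.
14 is a primitive root mod 29 iff 14^(φ(29)/q) ≢ 1 for every prime q | φ(29), i.e. q ∈ {2, 7}.
14^14 ≡ 28 (mod 29)  [q = 2: ≢ 1 ✓]
14^4 ≡ 20 (mod 29)  [q = 7: ≢ 1 ✓]
All checks pass, so 14 has order 28 and is a primitive root modulo 29.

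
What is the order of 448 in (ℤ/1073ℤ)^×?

126

The order of 448 must divide φ(1073) = φ(29·37) = (29−1)·(37−1) = 28·36 = 1008 = 2^4 · 3^2 · 7.
Divisors of 1008: 1, 2, 3, 4, 6, 7, 8, 9, 12, 14, 16, 18, 21, 24, 28, 36, 42, 48, 56, 63, 72, 84, 112, 126, 144, 168, 252, 336, 504, 1008.
Test each divisor d:
448^1 ≡ 448
448^2 ≡ 53
448^3 ≡ 138
448^4 ≡ 663
448^6 ≡ 803
448^7 ≡ 289
448^8 ≡ 712
448^9 ≡ 295
448^12 ≡ 1009
448^14 ≡ 900
448^16 ≡ 488
448^18 ≡ 112
448^21 ≡ 434
448^24 ≡ 877
448^28 ≡ 958
448^36 ≡ 741
448^42 ≡ 581
448^48 ≡ 861
448^56 ≡ 349
448^63 ≡ 1072
448^72 ≡ 778
448^84 ≡ 639
448^112 ≡ 552
448^126 ≡ 1
The smallest such exponent is 126, so the order of 448 is 126.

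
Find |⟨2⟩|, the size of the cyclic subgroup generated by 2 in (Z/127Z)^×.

7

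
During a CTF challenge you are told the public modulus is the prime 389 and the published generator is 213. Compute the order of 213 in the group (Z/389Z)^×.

ord(213) | φ(389) = 389 − 1 = 388 = 2^2 · 97.
Divisors of 388: 1, 2, 4, 97, 194, 388.
Compute 213^d (mod 389) for the divisors d until we hit 1:
213^1 ≡ 213 (mod 389)
213^2 ≡ 245 (mod 389)
213^4 ≡ 119 (mod 389)
213^97 ≡ 388 (mod 389)
213^194 ≡ 1 (mod 389) ✓
Therefore the multiplicative order of 213 modulo 389 is 194.

194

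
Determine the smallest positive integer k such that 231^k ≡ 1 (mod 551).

The order of 231 must divide φ(551) = φ(19·29) = (19−1)·(29−1) = 18·28 = 504 = 2^3 · 3^2 · 7.
Divisors of 504: 1, 2, 3, 4, 6, 7, 8, 9, 12, 14, 18, 21, 24, 28, 36, 42, 56, 63, 72, 84, 126, 168, 252, 504.
Compute 231^d (mod 551) for the divisors d until we hit 1:
231^1 ≡ 231 (mod 551)
231^2 ≡ 465 (mod 551)
231^3 ≡ 521 (mod 551)
231^4 ≡ 233 (mod 551)
231^6 ≡ 349 (mod 551)
231^7 ≡ 173 (mod 551)
231^8 ≡ 291 (mod 551)
231^9 ≡ 550 (mod 551)
231^12 ≡ 30 (mod 551)
231^14 ≡ 175 (mod 551)
231^18 ≡ 1 (mod 551) ✓
Therefore the multiplicative order of 231 modulo 551 is 18.

18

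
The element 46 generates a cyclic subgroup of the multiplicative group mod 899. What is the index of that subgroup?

By Lagrange's theorem, ord_899(46) divides φ(899) = φ(29·31) = (29−1)·(31−1) = 28·30 = 840 = 2^3 · 3 · 5 · 7.
Divisors of 840: 1, 2, 3, 4, 5, 6, 7, 8, 10, 12, 14, 15, 20, 21, 24, 28, 30, 35, 40, 42, 56, 60, 70, 84, 105, 120, 140, 168, 210, 280, 420, 840.
Compute 46^d (mod 899) for the divisors d until we hit 1:
46^1 ≡ 46 (mod 899)
46^2 ≡ 318 (mod 899)
46^3 ≡ 244 (mod 899)
46^4 ≡ 436 (mod 899)
46^5 ≡ 278 (mod 899)
46^6 ≡ 202 (mod 899)
46^7 ≡ 302 (mod 899)
46^8 ≡ 407 (mod 899)
46^10 ≡ 869 (mod 899)
46^12 ≡ 349 (mod 899)
46^14 ≡ 405 (mod 899)
46^15 ≡ 650 (mod 899)
46^20 ≡ 1 (mod 899) ✓
The order of 46 is 20, so the subgroup it generates has 20 elements.
The index is φ(899) / ord(46) = 840 / 20 = 42.

42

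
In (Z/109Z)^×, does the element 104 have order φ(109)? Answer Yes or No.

φ(109) = 109 − 1 = 108 = 2^2 · 3^3.
104 is a primitive root mod 109 iff 104^(φ(109)/q) ≢ 1 for every prime q | φ(109), i.e. q ∈ {2, 3}.
104^54 ≡ 1 (mod 109)  [q = 2: ≡ 1 ✗]
104^36 ≡ 63 (mod 109)  [q = 3: ≢ 1 ✓]
Since 104^54 ≡ 1, the order of 104 divides 54 < 108, so 104 is not a primitive root.

No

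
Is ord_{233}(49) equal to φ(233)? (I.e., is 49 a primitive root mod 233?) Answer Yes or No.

No

φ(233) = 233 − 1 = 232 = 2^3 · 29.
Test 49^(232/q) mod 233 for each prime factor q of 232:
49^116 ≡ 1 (mod 233)  [q = 2: ≡ 1 ✗]
49^8 ≡ 2 (mod 233)  [q = 29: ≢ 1 ✓]
Since 49^116 ≡ 1, the order of 49 divides 116 < 232, so 49 is not a primitive root.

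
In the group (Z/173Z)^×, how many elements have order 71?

φ(173) = 173 − 1 = 172 = 2^2 · 43.
Since (Z/173Z)^× is cyclic of order 172, the number of elements of order d is φ(d) when d | 172 and 0 otherwise.
Since 71 ∤ 172, the count is 0.

0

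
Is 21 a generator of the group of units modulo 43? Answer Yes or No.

φ(43) = 43 − 1 = 42 = 2 · 3 · 7.
Test 21^(42/q) mod 43 for each prime factor q of 42:
21^21 ≡ 1 (mod 43)  [q = 2: ≡ 1 ✗]
21^14 ≡ 1 (mod 43)  [q = 3: ≡ 1 ✗]
21^6 ≡ 41 (mod 43)  [q = 7: ≢ 1 ✓]
The check at q = 2 fails, so 21 generates a proper subgroup.

No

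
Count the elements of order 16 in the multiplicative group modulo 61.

0

φ(61) = 61 − 1 = 60 = 2^2 · 3 · 5.
(Z/61Z)^× is cyclic (|G| = 60); a cyclic group of order m has exactly φ(d) elements of each order d | m, and none otherwise.
16 does not divide 60, so no element of (Z/61Z)^× has order 16.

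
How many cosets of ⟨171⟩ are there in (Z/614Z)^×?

6

The order of 171 must divide φ(614) = φ(2)·φ(307) = 1·306 = 306 = 2 · 3^2 · 17.
Divisors of 306: 1, 2, 3, 6, 9, 17, 18, 34, 51, 102, 153, 306.
Compute 171^d (mod 614) for the divisors d until we hit 1:
171^1 ≡ 171 (mod 614)
171^2 ≡ 383 (mod 614)
171^3 ≡ 409 (mod 614)
171^6 ≡ 273 (mod 614)
171^9 ≡ 523 (mod 614)
171^17 ≡ 289 (mod 614)
171^18 ≡ 299 (mod 614)
171^34 ≡ 17 (mod 614)
171^51 ≡ 1 (mod 614) ✓
So ord_614(171) = 51, hence |⟨171⟩| = 51.
The index is φ(614) / ord(171) = 306 / 51 = 6.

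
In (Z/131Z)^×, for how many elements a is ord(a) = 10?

4

φ(131) = 131 − 1 = 130 = 2 · 5 · 13.
In a cyclic group of order 130, there are φ(d) elements of order d for each divisor d of 130, and zero for non-divisors.
10 = 2 · 5 divides 130, and φ(10) = 4.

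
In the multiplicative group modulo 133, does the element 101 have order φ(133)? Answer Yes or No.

No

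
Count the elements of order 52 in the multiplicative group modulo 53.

24

φ(53) = 53 − 1 = 52 = 2^2 · 13.
In a cyclic group of order 52, there are φ(d) elements of order d for each divisor d of 52, and zero for non-divisors.
52 = 2^2 · 13 divides 52, and φ(52) = 24.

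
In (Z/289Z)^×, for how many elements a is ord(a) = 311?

φ(289) = φ(17^2) = 17·(17−1) = 272 = 2^4 · 17.
In a cyclic group of order 272, there are φ(d) elements of order d for each divisor d of 272, and zero for non-divisors.
Since 311 ∤ 272, the count is 0.

0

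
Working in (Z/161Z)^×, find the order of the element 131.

The order of 131 must divide φ(161) = φ(7·23) = (7−1)·(23−1) = 6·22 = 132 = 2^2 · 3 · 11.
Divisors of 132: 1, 2, 3, 4, 6, 11, 12, 22, 33, 44, 66, 132.
Test each divisor d:
131^1 ≡ 131 (mod 161)
131^2 ≡ 95 (mod 161)
131^3 ≡ 48 (mod 161)
131^4 ≡ 9 (mod 161)
131^6 ≡ 50 (mod 161)
131^11 ≡ 24 (mod 161)
131^12 ≡ 85 (mod 161)
131^22 ≡ 93 (mod 161)
131^33 ≡ 139 (mod 161)
131^44 ≡ 116 (mod 161)
131^66 ≡ 1 (mod 161) ✓
So ord_161(131) = 66.

66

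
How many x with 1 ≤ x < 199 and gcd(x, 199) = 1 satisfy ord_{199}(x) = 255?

φ(199) = 199 − 1 = 198 = 2 · 3^2 · 11.
Since (Z/199Z)^× is cyclic of order 198, the number of elements of order d is φ(d) when d | 198 and 0 otherwise.
Since 255 ∤ 198, the count is 0.

0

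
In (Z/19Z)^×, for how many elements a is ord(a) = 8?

φ(19) = 19 − 1 = 18 = 2 · 3^2.
Since (Z/19Z)^× is cyclic of order 18, the number of elements of order d is φ(d) when d | 18 and 0 otherwise.
8 does not divide 18, so no element of (Z/19Z)^× has order 8.

0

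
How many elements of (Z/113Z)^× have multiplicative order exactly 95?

φ(113) = 113 − 1 = 112 = 2^4 · 7.
(Z/113Z)^× is cyclic (|G| = 112); a cyclic group of order m has exactly φ(d) elements of each order d | m, and none otherwise.
95 does not divide 112, so no element of (Z/113Z)^× has order 95.

0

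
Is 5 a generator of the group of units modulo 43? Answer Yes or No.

φ(43) = 43 − 1 = 42 = 2 · 3 · 7.
It suffices to check that the order of 5 is not a proper divisor of 42: compute 5^(42/q) for q ∈ {2, 3, 7}.
5^21 ≡ 42 (mod 43)  [q = 2: ≢ 1 ✓]
5^14 ≡ 36 (mod 43)  [q = 3: ≢ 1 ✓]
5^6 ≡ 16 (mod 43)  [q = 7: ≢ 1 ✓]
None equal 1, so ord_43(5) = 42: 5 is a primitive root.

Yes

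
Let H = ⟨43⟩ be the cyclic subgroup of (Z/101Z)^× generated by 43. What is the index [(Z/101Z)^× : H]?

The order of 43 must divide φ(101) = 101 − 1 = 100 = 2^2 · 5^2.
Divisors of 100: 1, 2, 4, 5, 10, 20, 25, 50, 100.
Compute 43^d (mod 101) for the divisors d until we hit 1:
43^1 ≡ 43
43^2 ≡ 31
43^4 ≡ 52
43^5 ≡ 14
43^10 ≡ 95
43^20 ≡ 36
43^25 ≡ 100
43^50 ≡ 1
So ord_101(43) = 50, hence |⟨43⟩| = 50.
The index is φ(101) / ord(43) = 100 / 50 = 2.

2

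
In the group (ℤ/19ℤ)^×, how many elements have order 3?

2

φ(19) = 19 − 1 = 18 = 2 · 3^2.
(Z/19Z)^× is cyclic (|G| = 18); a cyclic group of order m has exactly φ(d) elements of each order d | m, and none otherwise.
3 | 18, and φ(3) = 3 − 1 = 2.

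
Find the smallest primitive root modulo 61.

2

φ(61) = 61 − 1 = 60 = 2^2 · 3 · 5.
g is a primitive root iff g^(60/q) ≢ 1 (mod 61) for each prime q ∈ {2, 3, 5}.
g = 2: 2^30 ≡ 60; 2^20 ≡ 47; 2^12 ≡ 9 — none is 1, so 2 is a primitive root.
So 2 is the smallest generator of (Z/61Z)^×.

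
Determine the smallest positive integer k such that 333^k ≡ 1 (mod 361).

18

ord(333) | φ(361) = φ(19^2) = 19·(19−1) = 342 = 2 · 3^2 · 19.
Divisors of 342: 1, 2, 3, 6, 9, 18, 19, 38, 57, 114, 171, 342.
Test each divisor d:
333^1 ≡ 333 (mod 361)
333^2 ≡ 62 (mod 361)
333^3 ≡ 69 (mod 361)
333^6 ≡ 68 (mod 361)
333^9 ≡ 360 (mod 361)
333^18 ≡ 1 (mod 361) ✓
Hence ord(333) = 18.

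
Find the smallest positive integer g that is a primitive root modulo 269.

2

φ(269) = 269 − 1 = 268 = 2^2 · 67.
g is a primitive root iff g^(268/q) ≢ 1 (mod 269) for each prime q ∈ {2, 67}.
g = 2: 2^134 ≡ 268; 2^4 ≡ 16 — none is 1, so 2 is a primitive root.
So 2 is the smallest generator of (Z/269Z)^×.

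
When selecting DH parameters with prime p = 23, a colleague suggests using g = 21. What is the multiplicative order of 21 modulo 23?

22

Since 21 ∈ (Z/23Z)^×, its order divides φ(23) = 23 − 1 = 22 = 2 · 11.
Divisors of 22: 1, 2, 11, 22.
Check 21^d mod 23 for each divisor in increasing order:
21^1 ≡ 21 (mod 23)
21^2 ≡ 4 (mod 23)
21^11 ≡ 22 (mod 23)
21^22 ≡ 1 (mod 23) ✓
So ord_23(21) = 22.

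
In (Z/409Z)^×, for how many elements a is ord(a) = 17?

16

φ(409) = 409 − 1 = 408 = 2^3 · 3 · 17.
Since (Z/409Z)^× is cyclic of order 408, the number of elements of order d is φ(d) when d | 408 and 0 otherwise.
17 | 408, and φ(17) = 17 − 1 = 16.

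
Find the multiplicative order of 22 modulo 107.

106

By Lagrange's theorem, ord_107(22) divides φ(107) = 107 − 1 = 106 = 2 · 53.
Divisors of 106: 1, 2, 53, 106.
Test each divisor d:
22^1 ≡ 22
22^2 ≡ 56
22^53 ≡ 106
22^106 ≡ 1
Hence ord(22) = 106.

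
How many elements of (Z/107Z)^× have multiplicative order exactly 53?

φ(107) = 107 − 1 = 106 = 2 · 53.
Since (Z/107Z)^× is cyclic of order 106, the number of elements of order d is φ(d) when d | 106 and 0 otherwise.
53 | 106, and φ(53) = 53 − 1 = 52.

52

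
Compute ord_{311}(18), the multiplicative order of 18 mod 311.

31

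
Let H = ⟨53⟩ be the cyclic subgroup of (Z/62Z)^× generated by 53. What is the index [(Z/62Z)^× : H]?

By Lagrange's theorem, ord_62(53) divides φ(62) = φ(2)·φ(31) = 1·30 = 30 = 2 · 3 · 5.
Divisors of 30: 1, 2, 3, 5, 6, 10, 15, 30.
Evaluate successive powers at the divisors of 30:
53^1 ≡ 53 (mod 62)
53^2 ≡ 19 (mod 62)
53^3 ≡ 15 (mod 62)
53^5 ≡ 37 (mod 62)
53^6 ≡ 39 (mod 62)
53^10 ≡ 5 (mod 62)
53^15 ≡ 61 (mod 62)
53^30 ≡ 1 (mod 62) ✓
The order of 53 is 30, so the subgroup it generates has 30 elements.
The index is φ(62) / ord(53) = 30 / 30 = 1.

1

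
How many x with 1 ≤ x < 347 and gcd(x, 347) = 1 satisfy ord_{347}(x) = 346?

172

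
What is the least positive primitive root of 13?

φ(13) = 13 − 1 = 12 = 2^2 · 3.
Test candidates g = 2, 3, … against the prime factors q ∈ {2, 3} of φ(13): g is a generator iff g^(12/q) ≢ 1 for every such q.
g = 2: 2^6 ≡ 12; 2^4 ≡ 3 — none is 1, so 2 is a primitive root.
Hence the least primitive root of 13 is 2.

2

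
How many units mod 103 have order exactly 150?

0

φ(103) = 103 − 1 = 102 = 2 · 3 · 17.
In a cyclic group of order 102, there are φ(d) elements of order d for each divisor d of 102, and zero for non-divisors.
Since 150 ∤ 102, the count is 0.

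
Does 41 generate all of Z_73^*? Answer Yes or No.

φ(73) = 73 − 1 = 72 = 2^3 · 3^2.
It suffices to check that the order of 41 is not a proper divisor of 72: compute 41^(72/q) for q ∈ {2, 3}.
41^36 ≡ 1 (mod 73)  [q = 2: ≡ 1 ✗]
41^24 ≡ 8 (mod 73)  [q = 3: ≢ 1 ✓]
The check at q = 2 fails, so 41 generates a proper subgroup.

No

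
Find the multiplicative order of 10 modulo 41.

5

ord(10) | φ(41) = 41 − 1 = 40 = 2^3 · 5.
Divisors of 40: 1, 2, 4, 5, 8, 10, 20, 40.
Check 10^d mod 41 for each divisor in increasing order:
10^1 ≡ 10 (mod 41)
10^2 ≡ 18 (mod 41)
10^4 ≡ 37 (mod 41)
10^5 ≡ 1 (mod 41) ✓
Hence ord(10) = 5.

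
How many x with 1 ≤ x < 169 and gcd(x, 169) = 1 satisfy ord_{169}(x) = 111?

φ(169) = φ(13^2) = 13·(13−1) = 156 = 2^2 · 3 · 13.
In a cyclic group of order 156, there are φ(d) elements of order d for each divisor d of 156, and zero for non-divisors.
Here 156 is not a multiple of 111, so there are no elements of order 111.

0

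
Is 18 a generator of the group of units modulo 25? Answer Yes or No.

φ(25) = φ(5^2) = 5·(5−1) = 20 = 2^2 · 5.
Test 18^(20/q) mod 25 for each prime factor q of 20:
18^10 ≡ 24 (mod 25)  [q = 2: ≢ 1 ✓]
18^4 ≡ 1 (mod 25)  [q = 5: ≡ 1 ✗]
Since 18^4 ≡ 1, the order of 18 divides 4 < 20, so 18 is not a primitive root.

No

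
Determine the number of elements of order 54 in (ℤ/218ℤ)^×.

φ(218) = φ(2)·φ(109) = 1·108 = 108 = 2^2 · 3^3.
In a cyclic group of order 108, there are φ(d) elements of order d for each divisor d of 108, and zero for non-divisors.
54 = 2 · 3^3 divides 108, and φ(54) = 18.

18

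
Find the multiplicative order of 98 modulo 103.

51

By Lagrange's theorem, ord_103(98) divides φ(103) = 103 − 1 = 102 = 2 · 3 · 17.
Divisors of 102: 1, 2, 3, 6, 17, 34, 51, 102.
Test each divisor d:
98^1 ≡ 98
98^2 ≡ 25
98^3 ≡ 81
98^6 ≡ 72
98^17 ≡ 46
98^34 ≡ 56
98^51 ≡ 1
The smallest such exponent is 51, so the order of 98 is 51.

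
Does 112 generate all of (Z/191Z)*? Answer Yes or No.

φ(191) = 191 − 1 = 190 = 2 · 5 · 19.
Test 112^(190/q) mod 191 for each prime factor q of 190:
112^95 ≡ 190 (mod 191)  [q = 2: ≢ 1 ✓]
112^38 ≡ 184 (mod 191)  [q = 5: ≢ 1 ✓]
112^10 ≡ 5 (mod 191)  [q = 19: ≢ 1 ✓]
None equal 1, so ord_191(112) = 190: 112 is a primitive root.

Yes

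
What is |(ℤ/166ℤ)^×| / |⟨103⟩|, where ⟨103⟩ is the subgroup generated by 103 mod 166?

1

The order of 103 must divide φ(166) = φ(2)·φ(83) = 1·82 = 82 = 2 · 41.
Divisors of 82: 1, 2, 41, 82.
Compute 103^d (mod 166) for the divisors d until we hit 1:
103^1 ≡ 103 (mod 166)
103^2 ≡ 151 (mod 166)
103^41 ≡ 165 (mod 166)
103^82 ≡ 1 (mod 166) ✓
Thus |⟨103⟩| = ord(103) = 82.
The index is φ(166) / ord(103) = 82 / 82 = 1.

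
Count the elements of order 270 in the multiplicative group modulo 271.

72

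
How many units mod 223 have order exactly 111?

72

φ(223) = 223 − 1 = 222 = 2 · 3 · 37.
In a cyclic group of order 222, there are φ(d) elements of order d for each divisor d of 222, and zero for non-divisors.
111 = 3 · 37 divides 222, and φ(111) = 72.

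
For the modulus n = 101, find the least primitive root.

φ(101) = 101 − 1 = 100 = 2^2 · 5^2.
g is a primitive root iff g^(100/q) ≢ 1 (mod 101) for each prime q ∈ {2, 5}.
g = 2: 2^50 ≡ 100; 2^20 ≡ 95 — none is 1, so 2 is a primitive root.
The smallest primitive root modulo 101 is 2.

2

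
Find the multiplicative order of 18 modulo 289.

Since 18 ∈ (Z/289Z)^×, its order divides φ(289) = φ(17^2) = 17·(17−1) = 272 = 2^4 · 17.
Divisors of 272: 1, 2, 4, 8, 16, 17, 34, 68, 136, 272.
Test each divisor d:
18^1 ≡ 18 (mod 289)
18^2 ≡ 35 (mod 289)
18^4 ≡ 69 (mod 289)
18^8 ≡ 137 (mod 289)
18^16 ≡ 273 (mod 289)
18^17 ≡ 1 (mod 289) ✓
Therefore the multiplicative order of 18 modulo 289 is 17.

17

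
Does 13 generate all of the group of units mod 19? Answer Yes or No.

Yes

φ(19) = 19 − 1 = 18 = 2 · 3^2.
It suffices to check that the order of 13 is not a proper divisor of 18: compute 13^(18/q) for q ∈ {2, 3}.
13^9 ≡ 18 (mod 19)  [q = 2: ≢ 1 ✓]
13^6 ≡ 11 (mod 19)  [q = 3: ≢ 1 ✓]
All checks pass, so 13 has order 18 and is a primitive root modulo 19.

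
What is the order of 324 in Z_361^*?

19

By Lagrange's theorem, ord_361(324) divides φ(361) = φ(19^2) = 19·(19−1) = 342 = 2 · 3^2 · 19.
Divisors of 342: 1, 2, 3, 6, 9, 18, 19, 38, 57, 114, 171, 342.
Test each divisor d:
324^1 ≡ 324
324^2 ≡ 286
324^3 ≡ 248
324^6 ≡ 134
324^9 ≡ 20
324^18 ≡ 39
324^19 ≡ 1
Hence ord(324) = 19.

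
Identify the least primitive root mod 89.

3

φ(89) = 89 − 1 = 88 = 2^3 · 11.
Test candidates g = 2, 3, … against the prime factors q ∈ {2, 11} of φ(89): g is a generator iff g^(88/q) ≢ 1 for every such q.
g = 2: 2^44 ≡ 1 — hits 1, so not a primitive root.
g = 3: 3^44 ≡ 88; 3^8 ≡ 64 — none is 1, so 3 is a primitive root.
So 3 is the smallest generator of (Z/89Z)^×.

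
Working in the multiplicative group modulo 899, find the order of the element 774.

By Lagrange's theorem, ord_899(774) divides φ(899) = φ(29·31) = (29−1)·(31−1) = 28·30 = 840 = 2^3 · 3 · 5 · 7.
Divisors of 840: 1, 2, 3, 4, 5, 6, 7, 8, 10, 12, 14, 15, 20, 21, 24, 28, 30, 35, 40, 42, 56, 60, 70, 84, 105, 120, 140, 168, 210, 280, 420, 840.
Evaluate successive powers at the divisors of 840:
774^1 ≡ 774
774^2 ≡ 342
774^3 ≡ 402
774^4 ≡ 94
774^5 ≡ 836
774^6 ≡ 683
774^7 ≡ 30
774^8 ≡ 745
774^10 ≡ 373
774^12 ≡ 807
774^14 ≡ 1
So ord_899(774) = 14.

14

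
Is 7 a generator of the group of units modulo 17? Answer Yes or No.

Yes

φ(17) = 17 − 1 = 16 = 2^4.
Test 7^(16/q) mod 17 for each prime factor q of 16:
7^8 ≡ 16 (mod 17)  [q = 2: ≢ 1 ✓]
Every test exponent gives a nontrivial residue, hence 7 generates the full group.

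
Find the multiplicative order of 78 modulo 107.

106

Since 78 ∈ (Z/107Z)^×, its order divides φ(107) = 107 − 1 = 106 = 2 · 53.
Divisors of 106: 1, 2, 53, 106.
Compute 78^d (mod 107) for the divisors d until we hit 1:
78^1 ≡ 78
78^2 ≡ 92
78^53 ≡ 106
78^106 ≡ 1
So ord_107(78) = 106.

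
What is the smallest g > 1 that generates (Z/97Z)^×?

5

φ(97) = 97 − 1 = 96 = 2^5 · 3.
g is a primitive root iff g^(96/q) ≢ 1 (mod 97) for each prime q ∈ {2, 3}.
g = 2: 2^48 ≡ 1 — hits 1, so not a primitive root.
g = 3: 3^48 ≡ 1 — hits 1, so not a primitive root.
g = 4: 4^48 ≡ 1 — hits 1, so not a primitive root.
g = 5: 5^48 ≡ 96; 5^32 ≡ 35 — none is 1, so 5 is a primitive root.
So 5 is the smallest generator of (Z/97Z)^×.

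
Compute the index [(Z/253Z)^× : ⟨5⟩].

The order of 5 must divide φ(253) = φ(11·23) = (11−1)·(23−1) = 10·22 = 220 = 2^2 · 5 · 11.
Divisors of 220: 1, 2, 4, 5, 10, 11, 20, 22, 44, 55, 110, 220.
Test each divisor d:
5^1 ≡ 5 (mod 253)
5^2 ≡ 25 (mod 253)
5^4 ≡ 119 (mod 253)
5^5 ≡ 89 (mod 253)
5^10 ≡ 78 (mod 253)
5^11 ≡ 137 (mod 253)
5^20 ≡ 12 (mod 253)
5^22 ≡ 47 (mod 253)
5^44 ≡ 185 (mod 253)
5^55 ≡ 45 (mod 253)
5^110 ≡ 1 (mod 253) ✓
Thus |⟨5⟩| = ord(5) = 110.
[(Z/253Z)^× : ⟨5⟩] = 220/110 = 2.

2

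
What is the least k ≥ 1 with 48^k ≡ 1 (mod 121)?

55

By Lagrange's theorem, ord_121(48) divides φ(121) = φ(11^2) = 11·(11−1) = 110 = 2 · 5 · 11.
Divisors of 110: 1, 2, 5, 10, 11, 22, 55, 110.
Evaluate successive powers at the divisors of 110:
48^1 ≡ 48 (mod 121)
48^2 ≡ 5 (mod 121)
48^5 ≡ 111 (mod 121)
48^10 ≡ 100 (mod 121)
48^11 ≡ 81 (mod 121)
48^22 ≡ 27 (mod 121)
48^55 ≡ 1 (mod 121) ✓
Hence ord(48) = 55.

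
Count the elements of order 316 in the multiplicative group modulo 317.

156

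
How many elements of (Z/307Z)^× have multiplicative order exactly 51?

32

φ(307) = 307 − 1 = 306 = 2 · 3^2 · 17.
Since (Z/307Z)^× is cyclic of order 306, the number of elements of order d is φ(d) when d | 306 and 0 otherwise.
51 = 3 · 17 divides 306, and φ(51) = 32.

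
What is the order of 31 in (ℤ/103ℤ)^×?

Since 31 ∈ (Z/103Z)^×, its order divides φ(103) = 103 − 1 = 102 = 2 · 3 · 17.
Divisors of 102: 1, 2, 3, 6, 17, 34, 51, 102.
Compute 31^d (mod 103) for the divisors d until we hit 1:
31^1 ≡ 31 (mod 103)
31^2 ≡ 34 (mod 103)
31^3 ≡ 24 (mod 103)
31^6 ≡ 61 (mod 103)
31^17 ≡ 102 (mod 103)
31^34 ≡ 1 (mod 103) ✓
Hence ord(31) = 34.

34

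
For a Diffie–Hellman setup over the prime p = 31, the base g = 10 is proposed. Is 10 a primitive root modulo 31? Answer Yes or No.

No

φ(31) = 31 − 1 = 30 = 2 · 3 · 5.
It suffices to check that the order of 10 is not a proper divisor of 30: compute 10^(30/q) for q ∈ {2, 3, 5}.
10^15 ≡ 1 (mod 31)  [q = 2: ≡ 1 ✗]
10^10 ≡ 5 (mod 31)  [q = 3: ≢ 1 ✓]
10^6 ≡ 2 (mod 31)  [q = 5: ≢ 1 ✓]
Since 10^15 ≡ 1, the order of 10 divides 15 < 30, so 10 is not a primitive root.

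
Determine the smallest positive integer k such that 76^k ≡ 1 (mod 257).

The order of 76 must divide φ(257) = 257 − 1 = 256 = 2^8.
Divisors of 256: 1, 2, 4, 8, 16, 32, 64, 128, 256.
Check 76^d mod 257 for each divisor in increasing order:
76^1 ≡ 76 (mod 257)
76^2 ≡ 122 (mod 257)
76^4 ≡ 235 (mod 257)
76^8 ≡ 227 (mod 257)
76^16 ≡ 129 (mod 257)
76^32 ≡ 193 (mod 257)
76^64 ≡ 241 (mod 257)
76^128 ≡ 256 (mod 257)
76^256 ≡ 1 (mod 257) ✓
So ord_257(76) = 256.

256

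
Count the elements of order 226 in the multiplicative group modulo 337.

φ(337) = 337 − 1 = 336 = 2^4 · 3 · 7.
(Z/337Z)^× is cyclic (|G| = 336); a cyclic group of order m has exactly φ(d) elements of each order d | m, and none otherwise.
226 does not divide 336, so no element of (Z/337Z)^× has order 226.

0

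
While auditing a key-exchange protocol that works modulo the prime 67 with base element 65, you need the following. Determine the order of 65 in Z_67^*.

ord(65) | φ(67) = 67 − 1 = 66 = 2 · 3 · 11.
Divisors of 66: 1, 2, 3, 6, 11, 22, 33, 66.
Test each divisor d:
65^1 ≡ 65 (mod 67)
65^2 ≡ 4 (mod 67)
65^3 ≡ 59 (mod 67)
65^6 ≡ 64 (mod 67)
65^11 ≡ 29 (mod 67)
65^22 ≡ 37 (mod 67)
65^33 ≡ 1 (mod 67) ✓
So ord_67(65) = 33.

33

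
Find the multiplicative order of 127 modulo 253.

110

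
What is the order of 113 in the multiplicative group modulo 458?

228

Since 113 ∈ (Z/458Z)^×, its order divides φ(458) = φ(2)·φ(229) = 1·228 = 228 = 2^2 · 3 · 19.
Divisors of 228: 1, 2, 3, 4, 6, 12, 19, 38, 57, 76, 114, 228.
Evaluate successive powers at the divisors of 228:
113^1 ≡ 113
113^2 ≡ 403
113^3 ≡ 197
113^4 ≡ 277
113^6 ≡ 337
113^12 ≡ 443
113^19 ≡ 369
113^38 ≡ 135
113^57 ≡ 351
113^76 ≡ 363
113^114 ≡ 457
113^228 ≡ 1
Therefore the multiplicative order of 113 modulo 458 is 228.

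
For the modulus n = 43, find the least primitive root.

3

φ(43) = 43 − 1 = 42 = 2 · 3 · 7.
Test candidates g = 2, 3, … against the prime factors q ∈ {2, 3, 7} of φ(43): g is a generator iff g^(42/q) ≢ 1 for every such q.
g = 2: 2^21 ≡ 42; 2^14 ≡ 1 — hits 1, so not a primitive root.
g = 3: 3^21 ≡ 42; 3^14 ≡ 36; 3^6 ≡ 41 — none is 1, so 3 is a primitive root.
The smallest primitive root modulo 43 is 3.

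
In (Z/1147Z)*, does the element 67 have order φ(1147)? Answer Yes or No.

1147 = 31 · 37 is a product of two distinct odd primes, so (Z/1147Z)^× ≅ (Z/31Z)^× × (Z/37Z)^× is not cyclic.
No primitive root modulo 1147 exists; in particular 67 is not one.

No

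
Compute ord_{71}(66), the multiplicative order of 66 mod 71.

The order of 66 must divide φ(71) = 71 − 1 = 70 = 2 · 5 · 7.
Divisors of 70: 1, 2, 5, 7, 10, 14, 35, 70.
Compute 66^d (mod 71) for the divisors d until we hit 1:
66^1 ≡ 66 (mod 71)
66^2 ≡ 25 (mod 71)
66^5 ≡ 70 (mod 71)
66^7 ≡ 46 (mod 71)
66^10 ≡ 1 (mod 71) ✓
So ord_71(66) = 10.

10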